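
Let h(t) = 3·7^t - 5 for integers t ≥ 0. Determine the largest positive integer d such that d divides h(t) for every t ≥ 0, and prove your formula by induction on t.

Computing the first values: h(0) = -2 and h(1) = 16; gcd(-2, 16) = 2, so d ≤ 2.
We prove 2 | 3·7^t - 5 for all t ≥ 0 by induction on t.
For the base case t = 0: h(0) = -2 = 2·(-1), so 2 | h(0).
Inductive step: assume the claim holds for t = p, i.e. 2 | h(p). Then
h(p+1) = 3·7^(p+1) - 5 = 7·(3·7^p - 5) + 30 = 7·h(p) + 30. The first term is divisible by 2 by the inductive hypothesis, and 30 is divisible by 2. Hence 2 | h(p+1).
By the principle of mathematical induction, the result holds for all t ≥ 0.
Therefore the largest such d is 2.

d = 2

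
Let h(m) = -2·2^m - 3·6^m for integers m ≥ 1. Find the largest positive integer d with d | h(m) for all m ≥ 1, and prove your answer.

d = 2

Computing the first values: h(1) = -22 and h(2) = -116; gcd(-22, -116) = 2, so d ≤ 2.
We prove 2 | -2·2^m - 3·6^m for all m ≥ 1 by induction on m.
When m = 1: h(1) = -22 = 2·(-11), so 2 | h(1).
For the inductive step, assume it holds for an arbitrary i ≥ 1, i.e. 2 | h(i). Then
h(i+1) − 6·h(i) = (-2·2^(i+1) - 3·6^(i+1)) − 6·(-2·2^i - 3·6^i) = (-2)·2^i·(2 − 6) = (8)·2^i. Since 2 | h(i) by the inductive hypothesis, 2 | 6·h(i); and 2 | 8 since 8 = 2·4. Therefore 2 | h(i+1).
By the principle of mathematical induction, the result holds for all m ≥ 1.
Therefore the largest such d is 2.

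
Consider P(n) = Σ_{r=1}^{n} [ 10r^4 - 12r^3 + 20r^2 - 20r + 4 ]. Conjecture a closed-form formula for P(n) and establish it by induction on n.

P(n) = n(2n^4 + 2n^3 + 4n^2 - 3n - 3)

We claim P(n) = n(2n^4 + 2n^3 + 4n^2 - 3n - 3) for all n ≥ 1.
For the base case n = 1: P(1) = 2, and the closed form gives 2. They agree.
Suppose the result is true for n = r, so P(r) = r(2r^4 + 2r^3 + 4r^2 - 3r - 3).
Then P(r+1) = P(r) + (10r^4 + 28r^3 + 44r^2 + 24r + 2) = (r(2r^4 + 2r^3 + 4r^2 - 3r - 3)) + (10r^4 + 28r^3 + 44r^2 + 24r + 2).
Simplifying, P(r+1) = (r + 1)(2r^4 + 10r^3 + 22r^2 + 19r + 2) = (r+1)(2(r+1)^4 + 2(r+1)^3 + 4(r+1)^2 - 3(r+1) - 3),
which is the closed form with n = r+1.
Hence, by induction on n, the claim holds for every n ≥ 1.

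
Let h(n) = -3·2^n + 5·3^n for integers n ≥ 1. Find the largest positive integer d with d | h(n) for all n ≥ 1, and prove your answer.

d = 3

Computing the first values: h(1) = 9 and h(2) = 33; gcd(9, 33) = 3, so d ≤ 3.
We prove 3 | -3·2^n + 5·3^n for all n ≥ 1 by induction on n.
Base case (n = 1): h(1) = 9 = 3·(3), so 3 | h(1).
Inductive step: suppose the statement holds for some r ≥ 1, i.e. 3 | h(r). Then
h(r+1) − 3·h(r) = (-3·2^(r+1) + 5·3^(r+1)) − 3·(-3·2^r + 5·3^r) = (-3)·2^r·(2 − 3) = (3)·2^r. Since 3 | h(r) by the inductive hypothesis, 3 | 3·h(r); and 3 | 3 since 3 = 3·1. Therefore 3 | h(r+1).
By induction, the statement is established for all n ≥ 1.
Therefore the largest such d is 3.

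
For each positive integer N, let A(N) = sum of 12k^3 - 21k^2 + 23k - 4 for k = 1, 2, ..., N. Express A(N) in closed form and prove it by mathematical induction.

A(N) = N(3N + 2)(N^2 - N + 2)

We claim A(N) = N(3N + 2)(N^2 - N + 2) for all N ≥ 1.
Base step (N = 1): A(1) = 10, and the closed form gives 10. They agree.
Inductive step: assume the claim holds for N = k, so A(k) = k(3k^3 - k^2 + 4k + 4).
Then A(k+1) = A(k) + (12k^3 + 15k^2 + 17k + 10) = (k(3k^3 - k^2 + 4k + 4)) + (12k^3 + 15k^2 + 17k + 10).
Simplifying, A(k+1) = (k + 1)(3k + 5)(k^2 + k + 2) = (k+1)(3(k+1) + 2)((k+1)^2 - (k+1) + 2),
which is the closed form with N = k+1.
By the principle of mathematical induction, the result holds for all N ≥ 1.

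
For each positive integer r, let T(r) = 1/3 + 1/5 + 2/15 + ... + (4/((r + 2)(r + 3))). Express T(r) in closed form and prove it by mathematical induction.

We claim T(r) = 4r/(3(r + 3)) for all r ≥ 1.
Base step (r = 1): T(1) = 1/3, and the closed form gives 1/3. They agree.
Inductive step: suppose the statement holds for some p ≥ 1, so T(p) = 4p/(3(p + 3)).
Then T(p+1) = T(p) + (4/((p + 3)(p + 4))) = (4p/(3(p + 3))) + (4/((p + 3)(p + 4))).
Simplifying, T(p+1) = 4(p + 1)/(3(p + 4)) = 4(p+1)/(3((p+1) + 3)),
which is the closed form with r = p+1.
By induction, the statement is established for all r ≥ 1.

T(r) = 4r/(3(r + 3))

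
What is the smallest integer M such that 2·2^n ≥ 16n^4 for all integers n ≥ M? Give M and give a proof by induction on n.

M = 21

At n = 20: 2097152 < 2560000, so the inequality fails and M ≥ 21. We prove 2·2^n ≥ 16n^4 for all n ≥ 21.
When n = 21: 2·2^n = 4194304 and 16n^4 = 3111696, so 4194304 ≥ 3111696.
For the inductive step, assume it holds for an arbitrary p ≥ 21, so 2·2^p ≥ 16p^4.
Then 2·2^(p + 1) = 2·(2·2^p) ≥ 2·(16p^4).
Also, for p ≥ 21 we have 2·(16p^4) ≥ 16(p+1)^4, since 2 ≥ (1 + 1/p)^4 for all p ≥ 21.
Combining, 2·2^(p + 1) ≥ 16(p+1)^4.
Hence, by induction on n, the claim holds for every n ≥ 21.
Hence the smallest such M is 21.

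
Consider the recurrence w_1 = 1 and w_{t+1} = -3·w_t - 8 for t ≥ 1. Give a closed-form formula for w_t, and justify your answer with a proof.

w_t = -(-3)^t - 2

Computing the first terms: w_1 = 1, w_2 = -11, w_3 = 25. This suggests w_t = -(-3)^t - 2.
For the base case t = 1: the formula gives 1 = 1 = w_1.
For the inductive step, assume it holds for an arbitrary j ≥ 1, so w_j = -(-3)^j - 2.
Then w_{j+1} = -3·w_j - 8 = -3·(-(-3)^j - 2) - 8 = -(-3)^(j + 1) - 2,
which is the claimed formula at t = j+1.
By the principle of mathematical induction, the result holds for all t ≥ 1.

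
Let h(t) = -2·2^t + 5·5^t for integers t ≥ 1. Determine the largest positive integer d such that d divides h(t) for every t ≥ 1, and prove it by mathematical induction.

d = 3

Computing the first values: h(1) = 21 and h(2) = 117; gcd(21, 117) = 3, so d ≤ 3.
We prove 3 | -2·2^t + 5·5^t for all t ≥ 1 by induction on t.
Base step (t = 1): h(1) = 21 = 3·(7), so 3 | h(1).
For the inductive step, assume it holds for an arbitrary p ≥ 1, i.e. 3 | h(p). Then
h(p+1) − 5·h(p) = (-2·2^(p+1) + 5·5^(p+1)) − 5·(-2·2^p + 5·5^p) = (-2)·2^p·(2 − 5) = (6)·2^p. Since 3 | h(p) by the inductive hypothesis, 3 | 5·h(p); and 3 | 6 since 6 = 3·2. Therefore 3 | h(p+1).
Hence, by induction on t, the claim holds for every t ≥ 1.
Therefore the largest such d is 3.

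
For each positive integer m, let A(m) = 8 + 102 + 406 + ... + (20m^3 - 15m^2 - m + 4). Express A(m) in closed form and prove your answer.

A(m) = m(5m^3 + 5m^2 - 3m + 1)

We claim A(m) = m(5m^3 + 5m^2 - 3m + 1) for all m ≥ 1.
Base case (m = 1): A(1) = 8, and the closed form gives 8. They agree.
Suppose the result is true for m = i, so A(i) = i(5i^3 + 5i^2 - 3i + 1).
Then A(i+1) = A(i) + (20i^3 + 45i^2 + 29i + 8) = (i(5i^3 + 5i^2 - 3i + 1)) + (20i^3 + 45i^2 + 29i + 8).
Simplifying, A(i+1) = (i + 1)(5i^3 + 20i^2 + 22i + 8) = (i+1)(5(i+1)^3 + 5(i+1)^2 - 3(i+1) + 1),
which is the closed form with m = i+1.
This completes the induction.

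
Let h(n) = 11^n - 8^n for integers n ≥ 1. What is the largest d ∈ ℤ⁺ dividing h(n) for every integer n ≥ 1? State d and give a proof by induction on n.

d = 3

Computing the first values: h(1) = 3 and h(2) = 57; gcd(3, 57) = 3, so d ≤ 3.
We prove 3 | 11^n - 8^n for all n ≥ 1 by induction on n.
For the base case n = 1: h(1) = 3 = 3·(1), so 3 | h(1).
Inductive step: assume the claim holds for n = j, i.e. 3 | h(j). Then
11^{j+1} − 8^{j+1} = 11·11^j − 8·8^j = 11·(11^j − 8^j) + (3)·8^j. The first term is divisible by 3 by the inductive hypothesis, and the second term (3)·8^j is divisible by 3 since 3 | 3. Hence 3 | h(j+1).
This completes the induction.
Therefore the largest such d is 3.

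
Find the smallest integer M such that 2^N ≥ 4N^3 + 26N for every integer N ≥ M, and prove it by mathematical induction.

At N = 13: 8192 < 9126, so the inequality fails and M ≥ 14. We prove 2^N ≥ 4N^3 + 26N for all N ≥ 14.
For the base case N = 14: 2^N = 16384 and 4N^3 + 26N = 11340, so 16384 ≥ 11340.
For the inductive step, assume it holds for an arbitrary r ≥ 14, so 2^r ≥ 4r^3 + 26r.
Then 2^(r + 1) = 2·(2^r) ≥ 2·(4r^3 + 26r).
Also, for r ≥ 14 we have 2·(4r^3 + 26r) ≥ 4(r+1)^3 + 26(r+1), since 2·(4r^3 + 26r) − (4(r+1)^3 + 26(r+1)) = 4r^3 - 12r^2 + 14r - 30, which is nonnegative for all r ≥ 14.
Combining, 2^(r + 1) ≥ 4(r+1)^3 + 26(r+1).
This completes the induction.
Hence the smallest such M is 14.

M = 14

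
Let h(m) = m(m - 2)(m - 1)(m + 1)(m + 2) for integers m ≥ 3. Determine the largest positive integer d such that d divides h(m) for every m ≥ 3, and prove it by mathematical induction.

Computing the first values: h(3) = 120 and h(4) = 720; gcd(120, 720) = 120, so d ≤ 120.
We prove 120 | m(m - 2)(m - 1)(m + 1)(m + 2) for all m ≥ 3 by induction on m.
For the base case m = 3: h(3) = 120 = 120·(1), so 120 | h(3).
Inductive step: suppose the statement holds for some i ≥ 3, i.e. 120 | h(i). Then
h(i+1) − h(i) = (i-1)·i·(i+1)·(i+2)·(i+3) − (i-2)·(i-1)·i·(i+1)·(i+2) = (i-1)·i·(i+1)·(i+2)·[(i+3) − (i-2)] = 5·(i-1)·i·(i+1)·(i+2). The product of 4 consecutive integers is divisible by (4)! = 24, so h(i+1) − h(i) is divisible by 5·24 = 120. By the inductive hypothesis 120 | h(i), hence 120 | h(i+1).
By the principle of mathematical induction, the result holds for all m ≥ 3.
Therefore the largest such d is 120.

d = 120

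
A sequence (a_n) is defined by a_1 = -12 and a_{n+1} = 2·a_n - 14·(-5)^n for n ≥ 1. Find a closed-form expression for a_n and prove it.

Computing the first terms: a_1 = -12, a_2 = 46, a_3 = -258. This suggests a_n = 2(-5)^n - 2^n.
For the base case n = 1: the formula gives -12 = -12 = a_1.
Inductive step: suppose the statement holds for some k ≥ 1, so a_k = 2(-5)^k - 2^k.
Then a_{k+1} = 2·a_k - 14·(-5)^k = 2·(2(-5)^k - 2^k) - 14·(-5)^k = 2(-5)^(k + 1) - 2^(k + 1),
which is the claimed formula at n = k+1.
By the principle of mathematical induction, the result holds for all n ≥ 1.

a_n = 2(-5)^n - 2^n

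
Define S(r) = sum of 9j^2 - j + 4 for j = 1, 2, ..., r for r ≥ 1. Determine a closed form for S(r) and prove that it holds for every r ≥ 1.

S(r) = r(3r^2 + 4r + 5)

We claim S(r) = r(3r^2 + 4r + 5) for all r ≥ 1.
For the base case r = 1: S(1) = 12, and the closed form gives 12. They agree.
Suppose the result is true for r = j, so S(j) = j(3j^2 + 4j + 5).
Then S(j+1) = S(j) + (-j + 9(j + 1)^2 + 3) = (j(3j^2 + 4j + 5)) + (-j + 9(j + 1)^2 + 3).
Simplifying, S(j+1) = (j + 1)(3j^2 + 10j + 12) = (j+1)(3(j+1)^2 + 4(j+1) + 5),
which is the closed form with r = j+1.
Hence, by induction on r, the claim holds for every r ≥ 1.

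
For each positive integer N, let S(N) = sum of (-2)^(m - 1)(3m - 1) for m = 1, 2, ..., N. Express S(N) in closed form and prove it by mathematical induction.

S(N) = -(-2)^N·N

We claim S(N) = -(-2)^N·N for all N ≥ 1.
Base step (N = 1): S(1) = 2, and the closed form gives 2. They agree.
For the inductive step, assume it holds for an arbitrary m ≥ 1, so S(m) = -(-2)^m·m.
Then S(m+1) = S(m) + ((-2)^m(3m + 2)) = (-(-2)^m·m) + ((-2)^m(3m + 2)).
Simplifying, S(m+1) = 2(-2)^m(m + 1) = -(-2)^(m+1)·(m+1),
which is the closed form with N = m+1.
By induction, the statement is established for all N ≥ 1.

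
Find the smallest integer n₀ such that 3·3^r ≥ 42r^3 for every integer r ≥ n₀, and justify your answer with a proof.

At r = 8: 19683 < 21504, so the inequality fails and n₀ ≥ 9. We prove 3·3^r ≥ 42r^3 for all r ≥ 9.
When r = 9: 3·3^r = 59049 and 42r^3 = 30618, so 59049 ≥ 30618.
Suppose the result is true for r = i, so 3·3^i ≥ 42i^3.
Then 3·3^(i + 1) = 3·(3·3^i) ≥ 3·(42i^3).
Also, for i ≥ 9 we have 3·(42i^3) ≥ 42(i+1)^3, since 3 ≥ (1 + 1/i)^3 for all i ≥ 9.
Combining, 3·3^(i + 1) ≥ 42(i+1)^3.
By induction, the statement is established for all r ≥ 9.
Hence the smallest such n₀ is 9.

n₀ = 9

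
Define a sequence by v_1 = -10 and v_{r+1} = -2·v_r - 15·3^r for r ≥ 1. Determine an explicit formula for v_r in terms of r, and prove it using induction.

v_r = -(-2)^(r - 1) - 3^(r + 1)

Computing the first terms: v_1 = -10, v_2 = -25, v_3 = -85. This suggests v_r = -(-2)^(r - 1) - 3^(r + 1).
When r = 1: the formula gives -10 = -10 = v_1.
Suppose the result is true for r = j, so v_j = -(-2)^(j - 1) - 3^(j + 1).
Then v_{j+1} = -2·v_j - 15·3^j = -2·(-(-2)^(j - 1) - 3^(j + 1)) - 15·3^j = -(-2)^j - 3^(j + 2) = -(-2)^((j+1) - 1) - 3^((j+1) + 1),
which is the claimed formula at r = j+1.
By the principle of mathematical induction, the result holds for all r ≥ 1.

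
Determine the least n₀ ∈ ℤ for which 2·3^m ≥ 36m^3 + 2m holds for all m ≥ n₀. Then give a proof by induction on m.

n₀ = 9

At m = 8: 13122 < 18448, so the inequality fails and n₀ ≥ 9. We prove 2·3^m ≥ 36m^3 + 2m for all m ≥ 9.
Base case (m = 9): 2·3^m = 39366 and 36m^3 + 2m = 26262, so 39366 ≥ 26262.
Inductive step: assume the claim holds for m = r, so 2·3^r ≥ 36r^3 + 2r.
Then 2·3^(r + 1) = 3·(2·3^r) ≥ 3·(36r^3 + 2r).
Also, for r ≥ 9 we have 3·(36r^3 + 2r) ≥ 36(r+1)^3 + 2(r+1), since 3·(36r^3 + 2r) − (36(r+1)^3 + 2(r+1)) = 72r^3 - 108r^2 - 104r - 38, which is nonnegative for all r ≥ 9.
Combining, 2·3^(r + 1) ≥ 36(r+1)^3 + 2(r+1).
Hence, by induction on m, the claim holds for every m ≥ 9.
Hence the smallest such n₀ is 9.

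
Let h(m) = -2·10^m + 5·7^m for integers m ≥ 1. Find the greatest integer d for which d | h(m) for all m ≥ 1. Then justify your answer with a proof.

d = 15

Computing the first values: h(1) = 15 and h(2) = 45; gcd(15, 45) = 15, so d ≤ 15.
We prove 15 | -2·10^m + 5·7^m for all m ≥ 1 by induction on m.
Base step (m = 1): h(1) = 15 = 15·(1), so 15 | h(1).
Suppose the result is true for m = i, i.e. 15 | h(i). Then
h(i+1) − 10·h(i) = (-2·10^(i+1) + 5·7^(i+1)) − 10·(-2·10^i + 5·7^i) = (5)·7^i·(7 − 10) = (-15)·7^i. Since 15 | h(i) by the inductive hypothesis, 15 | 10·h(i); and 15 | -15 since -15 = 15·-1. Therefore 15 | h(i+1).
Hence, by induction on m, the claim holds for every m ≥ 1.
Therefore the largest such d is 15.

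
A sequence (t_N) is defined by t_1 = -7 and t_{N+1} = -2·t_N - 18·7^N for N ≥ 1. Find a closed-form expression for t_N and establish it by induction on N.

t_N = 7(-2)^(N - 1) - 2·7^N

Computing the first terms: t_1 = -7, t_2 = -112, t_3 = -658. This suggests t_N = 7(-2)^(N - 1) - 2·7^N.
Base case (N = 1): the formula gives -7 = -7 = t_1.
Inductive step: assume the claim holds for N = k, so t_k = 7(-2)^(k - 1) - 2·7^k.
Then t_{k+1} = -2·t_k - 18·7^k = -2·(7(-2)^(k - 1) - 2·7^k) - 18·7^k = 7(-2)^k - 2·7^(k + 1) = 7(-2)^((k+1) - 1) - 2·7^(k+1),
which is the claimed formula at N = k+1.
By induction, the statement is established for all N ≥ 1.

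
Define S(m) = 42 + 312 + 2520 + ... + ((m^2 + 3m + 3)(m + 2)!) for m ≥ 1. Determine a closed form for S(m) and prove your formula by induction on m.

We claim S(m) = (m + 1)(m + 3)! - 6 for all m ≥ 1.
Base step (m = 1): S(1) = 42, and the closed form gives 42. They agree.
Inductive step: suppose the statement holds for some p ≥ 1, so S(p) = (p + 1)(p + 3)! - 6.
Then S(p+1) = S(p) + ((p^2 + 5p + 7)(p + 3)!) = ((p + 1)(p + 3)! - 6) + ((p^2 + 5p + 7)(p + 3)!).
Simplifying, S(p+1) = ((p+1) + 1)((p+1) + 3)! - 6,
which is the closed form with m = p+1.
This completes the induction.

S(m) = (m + 1)(m + 3)! - 6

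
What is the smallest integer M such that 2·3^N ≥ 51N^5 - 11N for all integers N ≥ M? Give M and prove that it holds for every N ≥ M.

At N = 15: 28697814 < 38727960, so the inequality fails and M ≥ 16. We prove 2·3^N ≥ 51N^5 - 11N for all N ≥ 16.
When N = 16: 2·3^N = 86093442 and 51N^5 - 11N = 53477200, so 86093442 ≥ 53477200.
Inductive step: assume the claim holds for N = p, so 2·3^p ≥ 51p^5 - 11p.
Then 2·3^(p + 1) = 3·(2·3^p) ≥ 3·(51p^5 - 11p).
Also, for p ≥ 16 we have 3·(51p^5 - 11p) ≥ 51(p+1)^5 - 11(p+1), since 3·(51p^5 - 11p) − (51(p+1)^5 - 11(p+1)) = 102p^5 - 255p^4 - 510p^3 - 510p^2 - 277p - 40, which is nonnegative for all p ≥ 16.
Combining, 2·3^(p + 1) ≥ 51(p+1)^5 - 11(p+1).
This completes the induction.
Hence the smallest such M is 16.

M = 16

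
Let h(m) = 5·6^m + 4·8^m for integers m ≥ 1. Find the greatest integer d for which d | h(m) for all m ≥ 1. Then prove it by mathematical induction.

Computing the first values: h(1) = 62 and h(2) = 436; gcd(62, 436) = 2, so d ≤ 2.
We prove 2 | 5·6^m + 4·8^m for all m ≥ 1 by induction on m.
For the base case m = 1: h(1) = 62 = 2·(31), so 2 | h(1).
Inductive step: suppose the statement holds for some p ≥ 1, i.e. 2 | h(p). Then
h(p+1) − 8·h(p) = (5·6^(p+1) + 4·8^(p+1)) − 8·(5·6^p + 4·8^p) = (5)·6^p·(6 − 8) = (-10)·6^p. Since 2 | h(p) by the inductive hypothesis, 2 | 8·h(p); and 2 | -10 since -10 = 2·-5. Therefore 2 | h(p+1).
By the principle of mathematical induction, the result holds for all m ≥ 1.
Therefore the largest such d is 2.

d = 2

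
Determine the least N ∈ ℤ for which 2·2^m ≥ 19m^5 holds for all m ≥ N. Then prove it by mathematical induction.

N = 28

At m = 27: 268435456 < 272629233, so the inequality fails and N ≥ 28. We prove 2·2^m ≥ 19m^5 for all m ≥ 28.
Base case (m = 28): 2·2^m = 536870912 and 19m^5 = 326996992, so 536870912 ≥ 326996992.
Inductive step: assume the claim holds for m = k, so 2·2^k ≥ 19k^5.
Then 2·2^(k + 1) = 2·(2·2^k) ≥ 2·(19k^5).
Also, for k ≥ 28 we have 2·(19k^5) ≥ 19(k+1)^5, since 2 ≥ (1 + 1/k)^5 for all k ≥ 28.
Combining, 2·2^(k + 1) ≥ 19(k+1)^5.
This completes the induction.
Hence the smallest such N is 28.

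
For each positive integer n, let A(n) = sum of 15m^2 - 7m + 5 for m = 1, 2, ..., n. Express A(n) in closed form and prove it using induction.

A(n) = n(5n^2 + 4n + 4)

We claim A(n) = n(5n^2 + 4n + 4) for all n ≥ 1.
For the base case n = 1: A(1) = 13, and the closed form gives 13. They agree.
For the inductive step, assume it holds for an arbitrary m ≥ 1, so A(m) = m(5m^2 + 4m + 4).
Then A(m+1) = A(m) + (15m^2 + 23m + 13) = (m(5m^2 + 4m + 4)) + (15m^2 + 23m + 13).
Simplifying, A(m+1) = (m + 1)(5m^2 + 14m + 13) = (m+1)(5(m+1)^2 + 4(m+1) + 4),
which is the closed form with n = m+1.
By the principle of mathematical induction, the result holds for all n ≥ 1.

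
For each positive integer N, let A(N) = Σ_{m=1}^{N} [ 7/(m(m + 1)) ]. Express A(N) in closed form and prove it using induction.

We claim A(N) = 7N/(N + 1) for all N ≥ 1.
When N = 1: A(1) = 7/2, and the closed form gives 7/2. They agree.
For the inductive step, assume it holds for an arbitrary m ≥ 1, so A(m) = 7m/(m + 1).
Then A(m+1) = A(m) + (7/((m + 1)(m + 2))) = (7m/(m + 1)) + (7/((m + 1)(m + 2))).
Simplifying, A(m+1) = 7(m + 1)/(m + 2) = 7(m+1)/((m+1) + 1),
which is the closed form with N = m+1.
By the principle of mathematical induction, the result holds for all N ≥ 1.

A(N) = 7N/(N + 1)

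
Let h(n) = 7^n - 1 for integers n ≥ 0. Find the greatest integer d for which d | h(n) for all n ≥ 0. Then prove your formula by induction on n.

d = 6

Computing the first values: h(0) = 0 and h(1) = 6; gcd(0, 6) = 6, so d ≤ 6.
We prove 6 | 7^n - 1 for all n ≥ 0 by induction on n.
Base step (n = 0): h(0) = 0 = 6·(0), so 6 | h(0).
Inductive step: assume the claim holds for n = r, i.e. 6 | h(r). Then
h(r+1) = 7^(r+1) - 1 = 7·(7^r - 1) + 6 = 7·h(r) + 6. The first term is divisible by 6 by the inductive hypothesis, and 6 is divisible by 6. Hence 6 | h(r+1).
By the principle of mathematical induction, the result holds for all n ≥ 0.
Therefore the largest such d is 6.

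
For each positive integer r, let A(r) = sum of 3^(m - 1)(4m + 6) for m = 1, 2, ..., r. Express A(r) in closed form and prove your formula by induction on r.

We claim A(r) = 2·3^r(r + 1) - 2 for all r ≥ 1.
When r = 1: A(1) = 10, and the closed form gives 10. They agree.
Suppose the result is true for r = m, so A(m) = 2·3^m(m + 1) - 2.
Then A(m+1) = A(m) + (3^m(4m + 10)) = (2·3^m(m + 1) - 2) + (3^m(4m + 10)).
Simplifying, A(m+1) = 6·3^m·m + 12·3^m - 2 = 2·3^(m+1)((m+1) + 1) - 2,
which is the closed form with r = m+1.
Hence, by induction on r, the claim holds for every r ≥ 1.

A(r) = 2·3^r(r + 1) - 2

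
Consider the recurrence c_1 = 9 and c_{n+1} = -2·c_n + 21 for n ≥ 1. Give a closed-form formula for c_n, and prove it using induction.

c_n = -(-2)^n + 7

Computing the first terms: c_1 = 9, c_2 = 3, c_3 = 15. This suggests c_n = -(-2)^n + 7.
When n = 1: the formula gives 9 = 9 = c_1.
Suppose the result is true for n = m, so c_m = -(-2)^m + 7.
Then c_{m+1} = -2·c_m + 21 = -2·(-(-2)^m + 7) + 21 = -(-2)^(m + 1) + 7,
which is the claimed formula at n = m+1.
Hence, by induction on n, the claim holds for every n ≥ 1.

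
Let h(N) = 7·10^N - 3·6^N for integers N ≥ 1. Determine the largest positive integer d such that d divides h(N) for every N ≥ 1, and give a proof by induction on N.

Computing the first values: h(1) = 52 and h(2) = 592; gcd(52, 592) = 4, so d ≤ 4.
We prove 4 | 7·10^N - 3·6^N for all N ≥ 1 by induction on N.
For the base case N = 1: h(1) = 52 = 4·(13), so 4 | h(1).
For the inductive step, assume it holds for an arbitrary r ≥ 1, i.e. 4 | h(r). Then
h(r+1) − 10·h(r) = (7·10^(r+1) - 3·6^(r+1)) − 10·(7·10^r - 3·6^r) = (-3)·6^r·(6 − 10) = (12)·6^r. Since 4 | h(r) by the inductive hypothesis, 4 | 10·h(r); and 4 | 12 since 12 = 4·3. Therefore 4 | h(r+1).
This completes the induction.
Therefore the largest such d is 4.

d = 4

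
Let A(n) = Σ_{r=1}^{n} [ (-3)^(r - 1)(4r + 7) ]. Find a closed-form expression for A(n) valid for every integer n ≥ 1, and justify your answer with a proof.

A(n) = -(-3)^n(n + 2) + 2

We claim A(n) = -(-3)^n(n + 2) + 2 for all n ≥ 1.
For the base case n = 1: A(1) = 11, and the closed form gives 11. They agree.
Inductive step: assume the claim holds for n = r, so A(r) = -(-3)^r(r + 2) + 2.
Then A(r+1) = A(r) + ((-3)^r(4r + 11)) = (-(-3)^r(r + 2) + 2) + ((-3)^r(4r + 11)).
Simplifying, A(r+1) = -(-3)^(r + 1)r + (-3)^(r + 2) + 2 = -(-3)^(r+1)((r+1) + 2) + 2,
which is the closed form with n = r+1.
By the principle of mathematical induction, the result holds for all n ≥ 1.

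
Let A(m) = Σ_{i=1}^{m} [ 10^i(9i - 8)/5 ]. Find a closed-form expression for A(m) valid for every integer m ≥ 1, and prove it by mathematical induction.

We claim A(m) = 2·10^m(m - 1) + 2 for all m ≥ 1.
For the base case m = 1: A(1) = 2, and the closed form gives 2. They agree.
Inductive step: assume the claim holds for m = i, so A(i) = 2·10^i(i - 1) + 2.
Then A(i+1) = A(i) + (10^i(18i + 2)) = (2·10^i(i - 1) + 2) + (10^i(18i + 2)).
Simplifying, A(i+1) = 20·10^i·i + 2 = 2·10^(i+1)((i+1) - 1) + 2,
which is the closed form with m = i+1.
By induction, the statement is established for all m ≥ 1.

A(m) = 2·10^m(m - 1) + 2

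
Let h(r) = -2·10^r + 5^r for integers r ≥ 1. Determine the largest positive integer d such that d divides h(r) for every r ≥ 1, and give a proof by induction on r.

d = 5

Computing the first values: h(1) = -15 and h(2) = -175; gcd(-15, -175) = 5, so d ≤ 5.
We prove 5 | -2·10^r + 5^r for all r ≥ 1 by induction on r.
Base step (r = 1): h(1) = -15 = 5·(-3), so 5 | h(1).
For the inductive step, assume it holds for an arbitrary k ≥ 1, i.e. 5 | h(k). Then
h(k+1) − 10·h(k) = (-2·10^(k+1) + 5^(k+1)) − 10·(-2·10^k + 5^k) = (1)·5^k·(5 − 10) = (-5)·5^k. Since 5 | h(k) by the inductive hypothesis, 5 | 10·h(k); and 5 | -5 since -5 = 5·-1. Therefore 5 | h(k+1).
By the principle of mathematical induction, the result holds for all r ≥ 1.
Therefore the largest such d is 5.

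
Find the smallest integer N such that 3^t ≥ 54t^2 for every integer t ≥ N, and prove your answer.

N = 8

At t = 7: 2187 < 2646, so the inequality fails and N ≥ 8. We prove 3^t ≥ 54t^2 for all t ≥ 8.
When t = 8: 3^t = 6561 and 54t^2 = 3456, so 6561 ≥ 3456.
Suppose the result is true for t = m, so 3^m ≥ 54m^2.
Then 3^(m + 1) = 3·(3^m) ≥ 3·(54m^2).
Also, for m ≥ 8 we have 3·(54m^2) ≥ 54(m+1)^2, since 3 ≥ (1 + 1/m)^2 for all m ≥ 8.
Combining, 3^(m + 1) ≥ 54(m+1)^2.
This completes the induction.
Hence the smallest such N is 8.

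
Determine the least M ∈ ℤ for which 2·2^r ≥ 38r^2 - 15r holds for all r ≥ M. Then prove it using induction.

At r = 11: 4096 < 4433, so the inequality fails and M ≥ 12. We prove 2·2^r ≥ 38r^2 - 15r for all r ≥ 12.
When r = 12: 2·2^r = 8192 and 38r^2 - 15r = 5292, so 8192 ≥ 5292.
Inductive step: suppose the statement holds for some p ≥ 12, so 2·2^p ≥ 38p^2 - 15p.
Then 2·2^(p + 1) = 2·(2·2^p) ≥ 2·(38p^2 - 15p).
Also, for p ≥ 12 we have 2·(38p^2 - 15p) ≥ 38(p+1)^2 - 15(p+1), since 2·(38p^2 - 15p) − (38(p+1)^2 - 15(p+1)) = 38p^2 - 91p - 23, which is nonnegative for all p ≥ 12.
Combining, 2·2^(p + 1) ≥ 38(p+1)^2 - 15(p+1).
Hence, by induction on r, the claim holds for every r ≥ 12.
Hence the smallest such M is 12.

M = 12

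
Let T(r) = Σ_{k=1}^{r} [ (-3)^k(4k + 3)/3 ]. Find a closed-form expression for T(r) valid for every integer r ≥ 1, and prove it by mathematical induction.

T(r) = (-3)^r(r + 1) - 1

We claim T(r) = (-3)^r(r + 1) - 1 for all r ≥ 1.
For the base case r = 1: T(1) = -7, and the closed form gives -7. They agree.
Suppose the result is true for r = k, so T(k) = (-3)^k(k + 1) - 1.
Then T(k+1) = T(k) + ((-3)^k(-4k - 7)) = ((-3)^k(k + 1) - 1) + ((-3)^k(-4k - 7)).
Simplifying, T(k+1) = -3(-3)^k·k - 6(-3)^k - 1 = (-3)^(k+1)((k+1) + 1) - 1,
which is the closed form with r = k+1.
By the principle of mathematical induction, the result holds for all r ≥ 1.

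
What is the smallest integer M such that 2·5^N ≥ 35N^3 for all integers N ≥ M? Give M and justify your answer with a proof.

M = 5

At N = 4: 1250 < 2240, so the inequality fails and M ≥ 5. We prove 2·5^N ≥ 35N^3 for all N ≥ 5.
Base step (N = 5): 2·5^N = 6250 and 35N^3 = 4375, so 6250 ≥ 4375.
Suppose the result is true for N = k, so 2·5^k ≥ 35k^3.
Then 2·5^(k + 1) = 5·(2·5^k) ≥ 5·(35k^3).
Also, for k ≥ 5 we have 5·(35k^3) ≥ 35(k+1)^3, since 5 ≥ (1 + 1/k)^3 for all k ≥ 5.
Combining, 2·5^(k + 1) ≥ 35(k+1)^3.
By the principle of mathematical induction, the result holds for all N ≥ 5.
Hence the smallest such M is 5.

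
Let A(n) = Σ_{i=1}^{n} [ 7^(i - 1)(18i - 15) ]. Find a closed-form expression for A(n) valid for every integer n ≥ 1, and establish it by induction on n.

We claim A(n) = 3·7^n(n - 1) + 3 for all n ≥ 1.
Base step (n = 1): A(1) = 3, and the closed form gives 3. They agree.
For the inductive step, assume it holds for an arbitrary i ≥ 1, so A(i) = 3·7^i(i - 1) + 3.
Then A(i+1) = A(i) + (7^i(18i + 3)) = (3·7^i(i - 1) + 3) + (7^i(18i + 3)).
Simplifying, A(i+1) = 21·7^i·i + 3 = 3·7^(i+1)((i+1) - 1) + 3,
which is the closed form with n = i+1.
By induction, the statement is established for all n ≥ 1.

A(n) = 3·7^n(n - 1) + 3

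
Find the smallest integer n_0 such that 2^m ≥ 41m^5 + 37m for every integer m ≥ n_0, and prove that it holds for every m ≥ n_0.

At m = 29: 536870912 < 840958182, so the inequality fails and n_0 ≥ 30. We prove 2^m ≥ 41m^5 + 37m for all m ≥ 30.
When m = 30: 2^m = 1073741824 and 41m^5 + 37m = 996301110, so 1073741824 ≥ 996301110.
Inductive step: suppose the statement holds for some i ≥ 30, so 2^i ≥ 41i^5 + 37i.
Then 2^(i + 1) = 2·(2^i) ≥ 2·(41i^5 + 37i).
Also, for i ≥ 30 we have 2·(41i^5 + 37i) ≥ 41(i+1)^5 + 37(i+1), since 2·(41i^5 + 37i) − (41(i+1)^5 + 37(i+1)) = 41i^5 - 205i^4 - 410i^3 - 410i^2 - 168i - 78, which is nonnegative for all i ≥ 30.
Combining, 2^(i + 1) ≥ 41(i+1)^5 + 37(i+1).
By induction, the statement is established for all m ≥ 30.
Hence the smallest such n_0 is 30.

n_0 = 30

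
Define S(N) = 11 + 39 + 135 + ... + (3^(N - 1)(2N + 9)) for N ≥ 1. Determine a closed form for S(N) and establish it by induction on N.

We claim S(N) = 3^N(N + 4) - 4 for all N ≥ 1.
When N = 1: S(1) = 11, and the closed form gives 11. They agree.
Inductive step: suppose the statement holds for some j ≥ 1, so S(j) = 3^j(j + 4) - 4.
Then S(j+1) = S(j) + (3^j(2j + 11)) = (3^j(j + 4) - 4) + (3^j(2j + 11)).
Simplifying, S(j+1) = 3·3^j·j + 15·3^j - 4 = 3^(j+1)((j+1) + 4) - 4,
which is the closed form with N = j+1.
Hence, by induction on N, the claim holds for every N ≥ 1.

S(N) = 3^N(N + 4) - 4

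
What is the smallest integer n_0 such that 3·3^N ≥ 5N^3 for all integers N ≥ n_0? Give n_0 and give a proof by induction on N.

n_0 = 5

At N = 4: 243 < 320, so the inequality fails and n_0 ≥ 5. We prove 3·3^N ≥ 5N^3 for all N ≥ 5.
For the base case N = 5: 3·3^N = 729 and 5N^3 = 625, so 729 ≥ 625.
Suppose the result is true for N = j, so 3·3^j ≥ 5j^3.
Then 3·3^(j + 1) = 3·(3·3^j) ≥ 3·(5j^3).
Also, for j ≥ 5 we have 3·(5j^3) ≥ 5(j+1)^3, since 3 ≥ (1 + 1/j)^3 for all j ≥ 5.
Combining, 3·3^(j + 1) ≥ 5(j+1)^3.
This completes the induction.
Hence the smallest such n_0 is 5.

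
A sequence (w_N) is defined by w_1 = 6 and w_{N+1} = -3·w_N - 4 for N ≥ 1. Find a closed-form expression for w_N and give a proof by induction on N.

Computing the first terms: w_1 = 6, w_2 = -22, w_3 = 62. This suggests w_N = 7(-3)^(N - 1) - 1.
Base case (N = 1): the formula gives 6 = 6 = w_1.
Inductive step: assume the claim holds for N = p, so w_p = 7(-3)^(p - 1) - 1.
Then w_{p+1} = -3·w_p - 4 = -3·(7(-3)^(p - 1) - 1) - 4 = 7(-3)^p - 1 = 7(-3)^((p+1) - 1) - 1,
which is the claimed formula at N = p+1.
Hence, by induction on N, the claim holds for every N ≥ 1.

w_N = 7(-3)^(N - 1) - 1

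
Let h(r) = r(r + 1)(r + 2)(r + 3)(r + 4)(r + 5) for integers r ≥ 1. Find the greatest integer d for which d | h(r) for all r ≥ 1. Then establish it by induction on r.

d = 720

Computing the first values: h(1) = 720 and h(2) = 5040; gcd(720, 5040) = 720, so d ≤ 720.
We prove 720 | r(r + 1)(r + 2)(r + 3)(r + 4)(r + 5) for all r ≥ 1 by induction on r.
For the base case r = 1: h(1) = 720 = 720·(1), so 720 | h(1).
Inductive step: assume the claim holds for r = k, i.e. 720 | h(k). Then
h(k+1) − h(k) = (k+1)·(k+2)·(k+3)·(k+4)·(k+5)·(k+6) − k·(k+1)·(k+2)·(k+3)·(k+4)·(k+5) = (k+1)·(k+2)·(k+3)·(k+4)·(k+5)·[(k+6) − k] = 6·(k+1)·(k+2)·(k+3)·(k+4)·(k+5). The product of 5 consecutive integers is divisible by (5)! = 120, so h(k+1) − h(k) is divisible by 6·120 = 720. By the inductive hypothesis 720 | h(k), hence 720 | h(k+1).
By the principle of mathematical induction, the result holds for all r ≥ 1.
Therefore the largest such d is 720.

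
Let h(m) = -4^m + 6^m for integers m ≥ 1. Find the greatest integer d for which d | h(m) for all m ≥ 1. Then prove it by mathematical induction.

d = 2

Computing the first values: h(1) = 2 and h(2) = 20; gcd(2, 20) = 2, so d ≤ 2.
We prove 2 | -4^m + 6^m for all m ≥ 1 by induction on m.
When m = 1: h(1) = 2 = 2·(1), so 2 | h(1).
For the inductive step, assume it holds for an arbitrary k ≥ 1, i.e. 2 | h(k). Then
6^{k+1} − 4^{k+1} = 6·6^k − 4·4^k = 6·(6^k − 4^k) + (2)·4^k. The first term is divisible by 2 by the inductive hypothesis, and the second term (2)·4^k is divisible by 2 since 2 | 2. Hence 2 | h(k+1).
By the principle of mathematical induction, the result holds for all m ≥ 1.
Therefore the largest such d is 2.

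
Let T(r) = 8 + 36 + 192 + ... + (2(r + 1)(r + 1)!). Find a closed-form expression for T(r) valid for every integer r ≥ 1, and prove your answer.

We claim T(r) = 2(r + 2)! - 4 for all r ≥ 1.
Base case (r = 1): T(1) = 8, and the closed form gives 8. They agree.
Inductive step: assume the claim holds for r = p, so T(p) = 2(p + 2)! - 4.
Then T(p+1) = T(p) + (2(p + 2)(p + 2)!) = (2(p + 2)! - 4) + (2(p + 2)(p + 2)!).
Simplifying, T(p+1) = 2((p+1) + 2)! - 4,
which is the closed form with r = p+1.
By the principle of mathematical induction, the result holds for all r ≥ 1.

T(r) = 2(r + 2)! - 4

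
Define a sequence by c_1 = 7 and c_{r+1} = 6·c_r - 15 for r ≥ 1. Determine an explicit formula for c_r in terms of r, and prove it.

c_r = 4·6^(r - 1) + 3

Computing the first terms: c_1 = 7, c_2 = 27, c_3 = 147. This suggests c_r = 4·6^(r - 1) + 3.
For the base case r = 1: the formula gives 7 = 7 = c_1.
Inductive step: assume the claim holds for r = m, so c_m = 4·6^(m - 1) + 3.
Then c_{m+1} = 6·c_m - 15 = 6·(4·6^(m - 1) + 3) - 15 = 4·6^m + 3 = 4·6^((m+1) - 1) + 3,
which is the claimed formula at r = m+1.
This completes the induction.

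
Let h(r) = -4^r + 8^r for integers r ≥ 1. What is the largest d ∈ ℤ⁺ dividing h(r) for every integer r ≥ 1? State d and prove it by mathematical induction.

d = 4

Computing the first values: h(1) = 4 and h(2) = 48; gcd(4, 48) = 4, so d ≤ 4.
We prove 4 | -4^r + 8^r for all r ≥ 1 by induction on r.
When r = 1: h(1) = 4 = 4·(1), so 4 | h(1).
Suppose the result is true for r = m, i.e. 4 | h(m). Then
8^{m+1} − 4^{m+1} = 8·8^m − 4·4^m = 8·(8^m − 4^m) + (4)·4^m. The first term is divisible by 4 by the inductive hypothesis, and the second term (4)·4^m is divisible by 4 since 4 | 4. Hence 4 | h(m+1).
This completes the induction.
Therefore the largest such d is 4.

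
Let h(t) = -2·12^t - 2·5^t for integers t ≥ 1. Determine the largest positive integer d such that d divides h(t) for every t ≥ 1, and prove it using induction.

d = 2

Computing the first values: h(1) = -34 and h(2) = -338; gcd(-34, -338) = 2, so d ≤ 2.
We prove 2 | -2·12^t - 2·5^t for all t ≥ 1 by induction on t.
Base case (t = 1): h(1) = -34 = 2·(-17), so 2 | h(1).
Suppose the result is true for t = r, i.e. 2 | h(r). Then
h(r+1) − 12·h(r) = (-2·12^(r+1) - 2·5^(r+1)) − 12·(-2·12^r - 2·5^r) = (-2)·5^r·(5 − 12) = (14)·5^r. Since 2 | h(r) by the inductive hypothesis, 2 | 12·h(r); and 2 | 14 since 14 = 2·7. Therefore 2 | h(r+1).
By induction, the statement is established for all t ≥ 1.
Therefore the largest such d is 2.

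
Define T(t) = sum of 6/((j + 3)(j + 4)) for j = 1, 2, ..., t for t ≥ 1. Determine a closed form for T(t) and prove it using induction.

We claim T(t) = 3t/(2(t + 4)) for all t ≥ 1.
For the base case t = 1: T(1) = 3/10, and the closed form gives 3/10. They agree.
Inductive step: assume the claim holds for t = j, so T(j) = 3j/(2(j + 4)).
Then T(j+1) = T(j) + (6/((j + 4)(j + 5))) = (3j/(2(j + 4))) + (6/((j + 4)(j + 5))).
Simplifying, T(j+1) = 3(j + 1)/(2(j + 5)) = 3(j+1)/(2((j+1) + 4)),
which is the closed form with t = j+1.
By the principle of mathematical induction, the result holds for all t ≥ 1.

T(t) = 3t/(2(t + 4))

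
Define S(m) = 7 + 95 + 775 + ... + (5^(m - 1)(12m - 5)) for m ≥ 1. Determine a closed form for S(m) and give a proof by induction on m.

S(m) = 5^m(3m - 2) + 2

We claim S(m) = 5^m(3m - 2) + 2 for all m ≥ 1.
For the base case m = 1: S(1) = 7, and the closed form gives 7. They agree.
For the inductive step, assume it holds for an arbitrary i ≥ 1, so S(i) = 5^i(3i - 2) + 2.
Then S(i+1) = S(i) + (5^i(12i + 7)) = (5^i(3i - 2) + 2) + (5^i(12i + 7)).
Simplifying, S(i+1) = 15·5^i·i + 5·5^i + 2 = 5^(i+1)(3(i+1) - 2) + 2,
which is the closed form with m = i+1.
By induction, the statement is established for all m ≥ 1.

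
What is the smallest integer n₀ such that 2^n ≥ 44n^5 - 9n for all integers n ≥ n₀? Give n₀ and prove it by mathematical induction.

n₀ = 30

At n = 29: 536870912 < 902490295, so the inequality fails and n₀ ≥ 30. We prove 2^n ≥ 44n^5 - 9n for all n ≥ 30.
Base case (n = 30): 2^n = 1073741824 and 44n^5 - 9n = 1069199730, so 1073741824 ≥ 1069199730.
Inductive step: suppose the statement holds for some i ≥ 30, so 2^i ≥ 44i^5 - 9i.
Then 2^(i + 1) = 2·(2^i) ≥ 2·(44i^5 - 9i).
Also, for i ≥ 30 we have 2·(44i^5 - 9i) ≥ 44(i+1)^5 - 9(i+1), since 2·(44i^5 - 9i) − (44(i+1)^5 - 9(i+1)) = 44i^5 - 220i^4 - 440i^3 - 440i^2 - 229i - 35, which is nonnegative for all i ≥ 30.
Combining, 2^(i + 1) ≥ 44(i+1)^5 - 9(i+1).
This completes the induction.
Hence the smallest such n₀ is 30.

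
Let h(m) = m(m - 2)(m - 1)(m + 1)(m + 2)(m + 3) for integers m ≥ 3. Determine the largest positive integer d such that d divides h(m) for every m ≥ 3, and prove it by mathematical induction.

d = 720

Computing the first values: h(3) = 720 and h(4) = 5040; gcd(720, 5040) = 720, so d ≤ 720.
We prove 720 | m(m - 2)(m - 1)(m + 1)(m + 2)(m + 3) for all m ≥ 3 by induction on m.
When m = 3: h(3) = 720 = 720·(1), so 720 | h(3).
For the inductive step, assume it holds for an arbitrary j ≥ 3, i.e. 720 | h(j). Then
h(j+1) − h(j) = (j-1)·j·(j+1)·(j+2)·(j+3)·(j+4) − (j-2)·(j-1)·j·(j+1)·(j+2)·(j+3) = (j-1)·j·(j+1)·(j+2)·(j+3)·[(j+4) − (j-2)] = 6·(j-1)·j·(j+1)·(j+2)·(j+3). The product of 5 consecutive integers is divisible by (5)! = 120, so h(j+1) − h(j) is divisible by 6·120 = 720. By the inductive hypothesis 720 | h(j), hence 720 | h(j+1).
By induction, the statement is established for all m ≥ 3.
Therefore the largest such d is 720.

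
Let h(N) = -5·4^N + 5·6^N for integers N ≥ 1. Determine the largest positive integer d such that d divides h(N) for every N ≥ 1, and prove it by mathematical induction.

Computing the first values: h(1) = 10 and h(2) = 100; gcd(10, 100) = 10, so d ≤ 10.
We prove 10 | -5·4^N + 5·6^N for all N ≥ 1 by induction on N.
For the base case N = 1: h(1) = 10 = 10·(1), so 10 | h(1).
For the inductive step, assume it holds for an arbitrary j ≥ 1, i.e. 10 | h(j). Then
h(j+1) − 6·h(j) = (-5·4^(j+1) + 5·6^(j+1)) − 6·(-5·4^j + 5·6^j) = (-5)·4^j·(4 − 6) = (10)·4^j. Since 10 | h(j) by the inductive hypothesis, 10 | 6·h(j); and 10 | 10 since 10 = 10·1. Therefore 10 | h(j+1).
By induction, the statement is established for all N ≥ 1.
Therefore the largest such d is 10.

d = 10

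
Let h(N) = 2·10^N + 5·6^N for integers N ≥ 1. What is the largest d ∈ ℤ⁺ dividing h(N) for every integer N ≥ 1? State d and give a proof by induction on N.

d = 10

Computing the first values: h(1) = 50 and h(2) = 380; gcd(50, 380) = 10, so d ≤ 10.
We prove 10 | 2·10^N + 5·6^N for all N ≥ 1 by induction on N.
Base step (N = 1): h(1) = 50 = 10·(5), so 10 | h(1).
For the inductive step, assume it holds for an arbitrary r ≥ 1, i.e. 10 | h(r). Then
h(r+1) − 10·h(r) = (2·10^(r+1) + 5·6^(r+1)) − 10·(2·10^r + 5·6^r) = (5)·6^r·(6 − 10) = (-20)·6^r. Since 10 | h(r) by the inductive hypothesis, 10 | 10·h(r); and 10 | -20 since -20 = 10·-2. Therefore 10 | h(r+1).
By induction, the statement is established for all N ≥ 1.
Therefore the largest such d is 10.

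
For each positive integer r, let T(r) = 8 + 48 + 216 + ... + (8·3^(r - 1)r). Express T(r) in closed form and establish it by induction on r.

We claim T(r) = 2·3^r(2r - 1) + 2 for all r ≥ 1.
Base case (r = 1): T(1) = 8, and the closed form gives 8. They agree.
For the inductive step, assume it holds for an arbitrary j ≥ 1, so T(j) = 2·3^j(2j - 1) + 2.
Then T(j+1) = T(j) + (8·3^j(j + 1)) = (2·3^j(2j - 1) + 2) + (8·3^j(j + 1)).
Simplifying, T(j+1) = 12·3^j·j + 6·3^j + 2 = 2·3^(j+1)(2(j+1) - 1) + 2,
which is the closed form with r = j+1.
This completes the induction.

T(r) = 2·3^r(2r - 1) + 2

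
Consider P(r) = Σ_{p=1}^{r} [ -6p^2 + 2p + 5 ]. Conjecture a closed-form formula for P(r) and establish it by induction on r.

P(r) = -r(2r^2 + 2r - 5)

We claim P(r) = -r(2r^2 + 2r - 5) for all r ≥ 1.
For the base case r = 1: P(1) = 1, and the closed form gives 1. They agree.
For the inductive step, assume it holds for an arbitrary p ≥ 1, so P(p) = p(-2p^2 - 2p + 5).
Then P(p+1) = P(p) + (-6p^2 - 10p + 1) = (p(-2p^2 - 2p + 5)) + (-6p^2 - 10p + 1).
Simplifying, P(p+1) = -(p + 1)(2p^2 + 6p - 1) = -(p+1)(2(p+1)^2 + 2(p+1) - 5),
which is the closed form with r = p+1.
This completes the induction.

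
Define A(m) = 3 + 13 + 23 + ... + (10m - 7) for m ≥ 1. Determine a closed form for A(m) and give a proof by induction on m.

We claim A(m) = m(5m - 2) for all m ≥ 1.
When m = 1: A(1) = 3, and the closed form gives 3. They agree.
Suppose the result is true for m = r, so A(r) = r(5r - 2).
Then A(r+1) = A(r) + (10r + 3) = (r(5r - 2)) + (10r + 3).
Simplifying, A(r+1) = (r + 1)(5r + 3) = (r+1)(5(r+1) - 2),
which is the closed form with m = r+1.
This completes the induction.

A(m) = m(5m - 2)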